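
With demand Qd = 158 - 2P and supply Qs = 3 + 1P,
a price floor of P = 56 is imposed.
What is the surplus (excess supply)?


At P = 56:
Qd = 158 - 2*56 = 46
Qs = 3 + 1*56 = 59
Surplus = Qs - Qd = 59 - 46 = 13

13


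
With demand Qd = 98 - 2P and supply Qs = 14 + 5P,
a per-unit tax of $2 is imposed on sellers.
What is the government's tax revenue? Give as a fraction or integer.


With tax on sellers, new supply: Qs' = 14 + 5(P - 2)
= 4 + 5P
New equilibrium quantity:
Q_new = 498/7
Tax revenue = tax * Q_new = 2 * 498/7 = 996/7

996/7


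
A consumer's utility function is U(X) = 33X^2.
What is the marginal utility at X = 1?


MU = dU/dX = 33*2*X^(2-1)
MU = 66*X^1
At X = 1:
MU = 66 * 1^1
MU = 66 * 1 = 66

66


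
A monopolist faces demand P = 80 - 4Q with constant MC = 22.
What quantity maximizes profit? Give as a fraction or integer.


TR = P*Q = (80 - 4Q)Q = 80Q - 4Q^2
MR = dTR/dQ = 80 - 8Q
Set MR = MC:
80 - 8Q = 22
58 = 8Q
Q* = 58/8 = 29/4

29/4


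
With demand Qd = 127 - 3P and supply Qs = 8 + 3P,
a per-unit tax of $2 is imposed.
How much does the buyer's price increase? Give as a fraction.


With a per-unit tax, the buyer's price increase depends on relative slopes.
Supply slope: d = 3, Demand slope: b = 3
Buyer's price increase = d * tax / (b + d)
= 3 * 2 / (3 + 3)
= 6 / 6 = 1

1


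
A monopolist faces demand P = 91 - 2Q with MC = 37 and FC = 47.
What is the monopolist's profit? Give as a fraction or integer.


MR = MC: 91 - 4Q = 37
Q* = 27/2
P* = 91 - 2*27/2 = 64
Profit = (P* - MC)*Q* - FC
= (64 - 37)*27/2 - 47
= 27*27/2 - 47
= 729/2 - 47 = 635/2

635/2


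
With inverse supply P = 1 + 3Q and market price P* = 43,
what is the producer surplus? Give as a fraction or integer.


Minimum supply price (at Q=0): P_min = 1
Quantity supplied at P* = 43:
Q* = (43 - 1)/3 = 14
PS = (1/2) * Q* * (P* - P_min)
PS = (1/2) * 14 * (43 - 1)
PS = (1/2) * 14 * 42 = 294

294


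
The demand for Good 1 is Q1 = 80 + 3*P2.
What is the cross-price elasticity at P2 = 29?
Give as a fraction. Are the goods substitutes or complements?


dQ1/dP2 = 3
At P2 = 29: Q1 = 80 + 3*29 = 167
Exy = (dQ1/dP2)(P2/Q1) = 3 * 29 / 167 = 87/167
Since Exy > 0, the goods are substitutes.

87/167 (substitutes)


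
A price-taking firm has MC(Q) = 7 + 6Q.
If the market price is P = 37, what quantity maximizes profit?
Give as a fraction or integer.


In perfect competition, profit is maximized where P = MC.
37 = 7 + 6Q
30 = 6Q
Q* = 30/6 = 5

5


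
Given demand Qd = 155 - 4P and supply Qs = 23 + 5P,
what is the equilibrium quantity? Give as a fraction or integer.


First find equilibrium price:
155 - 4P = 23 + 5P
P* = 132/9 = 44/3
Then substitute into demand:
Q* = 155 - 4 * 44/3 = 289/3

289/3


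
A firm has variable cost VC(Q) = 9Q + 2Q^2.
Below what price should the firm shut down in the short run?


AVC(Q) = VC(Q)/Q = 9 + 2Q
AVC is increasing in Q, so minimum AVC is at Q -> 0+.
Min AVC = 9
The firm should shut down if P < 9.

9


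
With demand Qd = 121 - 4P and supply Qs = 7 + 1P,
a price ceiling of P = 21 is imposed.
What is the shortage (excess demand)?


At P = 21:
Qd = 121 - 4*21 = 37
Qs = 7 + 1*21 = 28
Shortage = Qd - Qs = 37 - 28 = 9

9


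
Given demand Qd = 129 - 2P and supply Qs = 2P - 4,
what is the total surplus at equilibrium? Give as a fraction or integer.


Find equilibrium: 129 - 2P = 2P - 4
129 + 4 = 4P
P* = 133/4 = 133/4
Q* = 2*133/4 - 4 = 125/2
Inverse demand: P = 129/2 - Q/2, so P_max = 129/2
Inverse supply: P = 2 + Q/2, so P_min = 2
CS = (1/2) * 125/2 * (129/2 - 133/4) = 15625/16
PS = (1/2) * 125/2 * (133/4 - 2) = 15625/16
TS = CS + PS = 15625/16 + 15625/16 = 15625/8

15625/8


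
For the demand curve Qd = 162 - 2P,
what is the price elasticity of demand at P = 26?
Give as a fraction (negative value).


dQ/dP = -2
At P = 26: Q = 162 - 2*26 = 110
E = (dQ/dP)(P/Q) = (-2)(26/110) = -26/55

-26/55


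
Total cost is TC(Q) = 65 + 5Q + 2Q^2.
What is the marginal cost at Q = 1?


MC = dTC/dQ = 5 + 2*2*Q
At Q = 1:
MC = 5 + 4*1
MC = 5 + 4 = 9

9


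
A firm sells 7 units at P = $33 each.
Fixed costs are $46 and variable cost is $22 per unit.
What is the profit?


Total Revenue = P * Q = 33 * 7 = $231
Total Cost = FC + VC*Q = 46 + 22*7 = $200
Profit = TR - TC = 231 - 200 = $31

$31


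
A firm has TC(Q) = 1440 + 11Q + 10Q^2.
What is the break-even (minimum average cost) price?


AC(Q) = 1440/Q + 11 + 10Q
To minimize: dAC/dQ = -1440/Q^2 + 10 = 0
Q^2 = 1440/10 = 144
Q* = 12
Min AC = 1440/12 + 11 + 10*12
Min AC = 120 + 11 + 120 = 251

251


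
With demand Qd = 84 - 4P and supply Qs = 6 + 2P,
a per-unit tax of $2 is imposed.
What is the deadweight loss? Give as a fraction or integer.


Pre-tax equilibrium quantity: Q* = 32
Post-tax equilibrium quantity: Q_tax = 88/3
Reduction in quantity: Q* - Q_tax = 8/3
DWL = (1/2) * tax * (Q* - Q_tax)
DWL = (1/2) * 2 * 8/3 = 8/3

8/3


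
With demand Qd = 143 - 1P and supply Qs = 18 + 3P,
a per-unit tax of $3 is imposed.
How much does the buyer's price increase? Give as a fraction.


With a per-unit tax, the buyer's price increase depends on relative slopes.
Supply slope: d = 3, Demand slope: b = 1
Buyer's price increase = d * tax / (b + d)
= 3 * 3 / (1 + 3)
= 9 / 4 = 9/4

9/4


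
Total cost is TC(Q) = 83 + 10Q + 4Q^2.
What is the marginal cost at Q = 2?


MC = dTC/dQ = 10 + 2*4*Q
At Q = 2:
MC = 10 + 8*2
MC = 10 + 16 = 26

26


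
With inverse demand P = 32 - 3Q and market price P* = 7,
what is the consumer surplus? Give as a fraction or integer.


Maximum willingness to pay (at Q=0): P_max = 32
Quantity demanded at P* = 7:
Q* = (32 - 7)/3 = 25/3
CS = (1/2) * Q* * (P_max - P*)
CS = (1/2) * 25/3 * (32 - 7)
CS = (1/2) * 25/3 * 25 = 625/6

625/6


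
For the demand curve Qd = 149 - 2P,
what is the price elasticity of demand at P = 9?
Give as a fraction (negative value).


dQ/dP = -2
At P = 9: Q = 149 - 2*9 = 131
E = (dQ/dP)(P/Q) = (-2)(9/131) = -18/131

-18/131


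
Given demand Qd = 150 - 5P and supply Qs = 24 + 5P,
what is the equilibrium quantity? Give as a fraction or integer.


First find equilibrium price:
150 - 5P = 24 + 5P
P* = 126/10 = 63/5
Then substitute into demand:
Q* = 150 - 5 * 63/5 = 87

87


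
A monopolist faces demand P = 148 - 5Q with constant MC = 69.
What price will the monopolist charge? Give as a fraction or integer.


MR = 148 - 10Q
Set MR = MC: 148 - 10Q = 69
Q* = 79/10
Substitute into demand:
P* = 148 - 5*79/10 = 217/2

217/2


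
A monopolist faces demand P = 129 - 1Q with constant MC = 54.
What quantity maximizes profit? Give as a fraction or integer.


TR = P*Q = (129 - 1Q)Q = 129Q - 1Q^2
MR = dTR/dQ = 129 - 2Q
Set MR = MC:
129 - 2Q = 54
75 = 2Q
Q* = 75/2 = 75/2

75/2


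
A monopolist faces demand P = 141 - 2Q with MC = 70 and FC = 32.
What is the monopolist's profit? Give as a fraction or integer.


MR = MC: 141 - 4Q = 70
Q* = 71/4
P* = 141 - 2*71/4 = 211/2
Profit = (P* - MC)*Q* - FC
= (211/2 - 70)*71/4 - 32
= 71/2*71/4 - 32
= 5041/8 - 32 = 4785/8

4785/8


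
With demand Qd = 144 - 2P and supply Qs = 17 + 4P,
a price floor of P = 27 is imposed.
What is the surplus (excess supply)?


At P = 27:
Qd = 144 - 2*27 = 90
Qs = 17 + 4*27 = 125
Surplus = Qs - Qd = 125 - 90 = 35

35


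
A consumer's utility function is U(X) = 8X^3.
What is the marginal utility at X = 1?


MU = dU/dX = 8*3*X^(3-1)
MU = 24*X^2
At X = 1:
MU = 24 * 1^2
MU = 24 * 1 = 24

24


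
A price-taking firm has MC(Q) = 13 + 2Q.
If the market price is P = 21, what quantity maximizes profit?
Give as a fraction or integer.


In perfect competition, profit is maximized where P = MC.
21 = 13 + 2Q
8 = 2Q
Q* = 8/2 = 4

4


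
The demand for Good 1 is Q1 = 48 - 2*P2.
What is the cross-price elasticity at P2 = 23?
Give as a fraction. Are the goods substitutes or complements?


dQ1/dP2 = -2
At P2 = 23: Q1 = 48 - 2*23 = 2
Exy = (dQ1/dP2)(P2/Q1) = -2 * 23 / 2 = -23
Since Exy < 0, the goods are complements.

-23 (complements)


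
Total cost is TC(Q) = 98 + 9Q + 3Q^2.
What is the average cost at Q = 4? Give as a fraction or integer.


TC(4) = 98 + 9*4 + 3*4^2
TC(4) = 98 + 36 + 48 = 182
AC = TC/Q = 182/4 = 91/2

91/2


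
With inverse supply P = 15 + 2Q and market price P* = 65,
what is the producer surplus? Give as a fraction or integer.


Minimum supply price (at Q=0): P_min = 15
Quantity supplied at P* = 65:
Q* = (65 - 15)/2 = 25
PS = (1/2) * Q* * (P* - P_min)
PS = (1/2) * 25 * (65 - 15)
PS = (1/2) * 25 * 50 = 625

625


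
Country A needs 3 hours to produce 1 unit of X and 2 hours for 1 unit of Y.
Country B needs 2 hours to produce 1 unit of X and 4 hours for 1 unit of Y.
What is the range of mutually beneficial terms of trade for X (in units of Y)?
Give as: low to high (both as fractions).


Opportunity cost of X for Country A = hours_X / hours_Y = 3/2 = 3/2 units of Y
Opportunity cost of X for Country B = hours_X / hours_Y = 2/4 = 1/2 units of Y
Terms of trade must be between the two opportunity costs.
Range: 1/2 to 3/2

1/2 to 3/2


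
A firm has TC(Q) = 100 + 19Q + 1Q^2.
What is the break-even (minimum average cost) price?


AC(Q) = 100/Q + 19 + 1Q
To minimize: dAC/dQ = -100/Q^2 + 1 = 0
Q^2 = 100/1 = 100
Q* = 10
Min AC = 100/10 + 19 + 1*10
Min AC = 10 + 19 + 10 = 39

39


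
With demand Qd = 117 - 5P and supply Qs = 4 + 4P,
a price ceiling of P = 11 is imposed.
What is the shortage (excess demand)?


At P = 11:
Qd = 117 - 5*11 = 62
Qs = 4 + 4*11 = 48
Shortage = Qd - Qs = 62 - 48 = 14

14


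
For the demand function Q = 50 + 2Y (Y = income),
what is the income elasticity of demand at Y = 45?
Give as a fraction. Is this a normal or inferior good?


dQ/dY = 2
At Y = 45: Q = 50 + 2*45 = 140
Ey = (dQ/dY)(Y/Q) = 2 * 45 / 140 = 9/14
Since Ey > 0, this is a normal good.

9/14 (normal good)


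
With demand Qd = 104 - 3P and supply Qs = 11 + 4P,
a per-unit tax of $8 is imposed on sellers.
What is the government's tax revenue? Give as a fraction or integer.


With tax on sellers, new supply: Qs' = 11 + 4(P - 8)
= 4P - 21
New equilibrium quantity:
Q_new = 353/7
Tax revenue = tax * Q_new = 8 * 353/7 = 2824/7

2824/7


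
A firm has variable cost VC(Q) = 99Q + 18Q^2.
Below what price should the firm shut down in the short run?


AVC(Q) = VC(Q)/Q = 99 + 18Q
AVC is increasing in Q, so minimum AVC is at Q -> 0+.
Min AVC = 99
The firm should shut down if P < 99.

99


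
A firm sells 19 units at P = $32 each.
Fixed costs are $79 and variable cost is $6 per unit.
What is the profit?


Total Revenue = P * Q = 32 * 19 = $608
Total Cost = FC + VC*Q = 79 + 6*19 = $193
Profit = TR - TC = 608 - 193 = $415

$415


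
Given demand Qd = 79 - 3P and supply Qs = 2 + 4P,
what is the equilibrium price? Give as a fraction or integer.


At equilibrium, Qd = Qs.
79 - 3P = 2 + 4P
79 - 2 = 3P + 4P
77 = 7P
P* = 77/7 = 11

11


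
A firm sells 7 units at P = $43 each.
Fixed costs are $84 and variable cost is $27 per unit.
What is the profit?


Total Revenue = P * Q = 43 * 7 = $301
Total Cost = FC + VC*Q = 84 + 27*7 = $273
Profit = TR - TC = 301 - 273 = $28

$28


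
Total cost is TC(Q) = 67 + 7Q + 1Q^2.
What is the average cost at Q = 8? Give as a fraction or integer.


TC(8) = 67 + 7*8 + 1*8^2
TC(8) = 67 + 56 + 64 = 187
AC = TC/Q = 187/8 = 187/8

187/8


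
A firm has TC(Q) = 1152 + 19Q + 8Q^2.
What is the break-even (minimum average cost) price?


AC(Q) = 1152/Q + 19 + 8Q
To minimize: dAC/dQ = -1152/Q^2 + 8 = 0
Q^2 = 1152/8 = 144
Q* = 12
Min AC = 1152/12 + 19 + 8*12
Min AC = 96 + 19 + 96 = 211

211


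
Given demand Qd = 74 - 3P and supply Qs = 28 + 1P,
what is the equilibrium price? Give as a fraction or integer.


At equilibrium, Qd = Qs.
74 - 3P = 28 + 1P
74 - 28 = 3P + 1P
46 = 4P
P* = 46/4 = 23/2

23/2


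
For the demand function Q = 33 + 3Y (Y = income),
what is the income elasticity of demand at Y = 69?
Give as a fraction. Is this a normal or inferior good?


dQ/dY = 3
At Y = 69: Q = 33 + 3*69 = 240
Ey = (dQ/dY)(Y/Q) = 3 * 69 / 240 = 69/80
Since Ey > 0, this is a normal good.

69/80 (normal good)


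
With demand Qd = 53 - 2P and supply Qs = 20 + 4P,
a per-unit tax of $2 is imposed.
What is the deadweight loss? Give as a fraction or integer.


Pre-tax equilibrium quantity: Q* = 42
Post-tax equilibrium quantity: Q_tax = 118/3
Reduction in quantity: Q* - Q_tax = 8/3
DWL = (1/2) * tax * (Q* - Q_tax)
DWL = (1/2) * 2 * 8/3 = 8/3

8/3


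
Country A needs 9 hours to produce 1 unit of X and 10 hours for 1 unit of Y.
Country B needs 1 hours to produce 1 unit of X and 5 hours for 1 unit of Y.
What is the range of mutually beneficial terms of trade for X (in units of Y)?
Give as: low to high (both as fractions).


Opportunity cost of X for Country A = hours_X / hours_Y = 9/10 = 9/10 units of Y
Opportunity cost of X for Country B = hours_X / hours_Y = 1/5 = 1/5 units of Y
Terms of trade must be between the two opportunity costs.
Range: 1/5 to 9/10

1/5 to 9/10


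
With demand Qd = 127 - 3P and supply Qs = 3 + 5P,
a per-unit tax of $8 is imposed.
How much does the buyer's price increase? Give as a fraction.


With a per-unit tax, the buyer's price increase depends on relative slopes.
Supply slope: d = 5, Demand slope: b = 3
Buyer's price increase = d * tax / (b + d)
= 5 * 8 / (3 + 5)
= 40 / 8 = 5

5


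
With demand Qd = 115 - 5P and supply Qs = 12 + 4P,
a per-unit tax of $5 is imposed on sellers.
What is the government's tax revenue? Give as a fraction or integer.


With tax on sellers, new supply: Qs' = 12 + 4(P - 5)
= 4P - 8
New equilibrium quantity:
Q_new = 140/3
Tax revenue = tax * Q_new = 5 * 140/3 = 700/3

700/3


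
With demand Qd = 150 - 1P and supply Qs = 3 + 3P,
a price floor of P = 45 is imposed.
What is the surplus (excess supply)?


At P = 45:
Qd = 150 - 1*45 = 105
Qs = 3 + 3*45 = 138
Surplus = Qs - Qd = 138 - 105 = 33

33


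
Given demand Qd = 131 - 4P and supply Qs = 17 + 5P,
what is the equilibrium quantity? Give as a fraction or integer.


First find equilibrium price:
131 - 4P = 17 + 5P
P* = 114/9 = 38/3
Then substitute into demand:
Q* = 131 - 4 * 38/3 = 241/3

241/3


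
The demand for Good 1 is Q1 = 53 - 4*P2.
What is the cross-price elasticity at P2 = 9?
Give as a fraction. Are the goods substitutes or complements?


dQ1/dP2 = -4
At P2 = 9: Q1 = 53 - 4*9 = 17
Exy = (dQ1/dP2)(P2/Q1) = -4 * 9 / 17 = -36/17
Since Exy < 0, the goods are complements.

-36/17 (complements)


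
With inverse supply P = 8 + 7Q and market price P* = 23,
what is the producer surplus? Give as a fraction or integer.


Minimum supply price (at Q=0): P_min = 8
Quantity supplied at P* = 23:
Q* = (23 - 8)/7 = 15/7
PS = (1/2) * Q* * (P* - P_min)
PS = (1/2) * 15/7 * (23 - 8)
PS = (1/2) * 15/7 * 15 = 225/14

225/14


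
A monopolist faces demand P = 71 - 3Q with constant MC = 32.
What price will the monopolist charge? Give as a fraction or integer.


MR = 71 - 6Q
Set MR = MC: 71 - 6Q = 32
Q* = 13/2
Substitute into demand:
P* = 71 - 3*13/2 = 103/2

103/2


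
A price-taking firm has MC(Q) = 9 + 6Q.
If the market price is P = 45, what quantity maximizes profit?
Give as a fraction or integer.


In perfect competition, profit is maximized where P = MC.
45 = 9 + 6Q
36 = 6Q
Q* = 36/6 = 6

6


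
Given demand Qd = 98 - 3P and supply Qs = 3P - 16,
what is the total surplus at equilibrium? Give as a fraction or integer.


Find equilibrium: 98 - 3P = 3P - 16
98 + 16 = 6P
P* = 114/6 = 19
Q* = 3*19 - 16 = 41
Inverse demand: P = 98/3 - Q/3, so P_max = 98/3
Inverse supply: P = 16/3 + Q/3, so P_min = 16/3
CS = (1/2) * 41 * (98/3 - 19) = 1681/6
PS = (1/2) * 41 * (19 - 16/3) = 1681/6
TS = CS + PS = 1681/6 + 1681/6 = 1681/3

1681/3


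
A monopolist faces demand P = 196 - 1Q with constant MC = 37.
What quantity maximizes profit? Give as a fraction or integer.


TR = P*Q = (196 - 1Q)Q = 196Q - 1Q^2
MR = dTR/dQ = 196 - 2Q
Set MR = MC:
196 - 2Q = 37
159 = 2Q
Q* = 159/2 = 159/2

159/2


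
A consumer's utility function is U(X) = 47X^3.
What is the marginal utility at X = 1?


MU = dU/dX = 47*3*X^(3-1)
MU = 141*X^2
At X = 1:
MU = 141 * 1^2
MU = 141 * 1 = 141

141


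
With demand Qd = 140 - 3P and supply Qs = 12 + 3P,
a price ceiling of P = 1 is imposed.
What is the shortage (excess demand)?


At P = 1:
Qd = 140 - 3*1 = 137
Qs = 12 + 3*1 = 15
Shortage = Qd - Qs = 137 - 15 = 122

122


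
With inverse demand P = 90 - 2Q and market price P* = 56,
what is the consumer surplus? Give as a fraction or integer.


Maximum willingness to pay (at Q=0): P_max = 90
Quantity demanded at P* = 56:
Q* = (90 - 56)/2 = 17
CS = (1/2) * Q* * (P_max - P*)
CS = (1/2) * 17 * (90 - 56)
CS = (1/2) * 17 * 34 = 289

289


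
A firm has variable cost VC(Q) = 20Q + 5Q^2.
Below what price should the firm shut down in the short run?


AVC(Q) = VC(Q)/Q = 20 + 5Q
AVC is increasing in Q, so minimum AVC is at Q -> 0+.
Min AVC = 20
The firm should shut down if P < 20.

20


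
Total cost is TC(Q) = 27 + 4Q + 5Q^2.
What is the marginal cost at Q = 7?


MC = dTC/dQ = 4 + 2*5*Q
At Q = 7:
MC = 4 + 10*7
MC = 4 + 70 = 74

74


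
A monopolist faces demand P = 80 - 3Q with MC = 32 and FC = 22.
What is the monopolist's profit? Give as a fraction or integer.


MR = MC: 80 - 6Q = 32
Q* = 8
P* = 80 - 3*8 = 56
Profit = (P* - MC)*Q* - FC
= (56 - 32)*8 - 22
= 24*8 - 22
= 192 - 22 = 170

170


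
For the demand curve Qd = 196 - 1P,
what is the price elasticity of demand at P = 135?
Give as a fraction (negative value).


dQ/dP = -1
At P = 135: Q = 196 - 1*135 = 61
E = (dQ/dP)(P/Q) = (-1)(135/61) = -135/61

-135/61


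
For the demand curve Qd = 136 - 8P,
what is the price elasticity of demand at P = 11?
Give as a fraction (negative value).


dQ/dP = -8
At P = 11: Q = 136 - 8*11 = 48
E = (dQ/dP)(P/Q) = (-8)(11/48) = -11/6

-11/6


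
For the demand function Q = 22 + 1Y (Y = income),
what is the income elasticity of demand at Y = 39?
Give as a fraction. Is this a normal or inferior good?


dQ/dY = 1
At Y = 39: Q = 22 + 1*39 = 61
Ey = (dQ/dY)(Y/Q) = 1 * 39 / 61 = 39/61
Since Ey > 0, this is a normal good.

39/61 (normal good)


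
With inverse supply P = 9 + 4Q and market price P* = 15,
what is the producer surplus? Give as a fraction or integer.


Minimum supply price (at Q=0): P_min = 9
Quantity supplied at P* = 15:
Q* = (15 - 9)/4 = 3/2
PS = (1/2) * Q* * (P* - P_min)
PS = (1/2) * 3/2 * (15 - 9)
PS = (1/2) * 3/2 * 6 = 9/2

9/2


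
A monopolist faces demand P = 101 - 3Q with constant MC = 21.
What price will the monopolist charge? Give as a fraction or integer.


MR = 101 - 6Q
Set MR = MC: 101 - 6Q = 21
Q* = 40/3
Substitute into demand:
P* = 101 - 3*40/3 = 61

61


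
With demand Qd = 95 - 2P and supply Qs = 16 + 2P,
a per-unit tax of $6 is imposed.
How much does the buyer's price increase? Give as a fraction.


With a per-unit tax, the buyer's price increase depends on relative slopes.
Supply slope: d = 2, Demand slope: b = 2
Buyer's price increase = d * tax / (b + d)
= 2 * 6 / (2 + 2)
= 12 / 4 = 3

3


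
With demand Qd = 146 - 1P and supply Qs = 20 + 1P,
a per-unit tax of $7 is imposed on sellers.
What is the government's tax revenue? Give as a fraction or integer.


With tax on sellers, new supply: Qs' = 20 + 1(P - 7)
= 13 + 1P
New equilibrium quantity:
Q_new = 159/2
Tax revenue = tax * Q_new = 7 * 159/2 = 1113/2

1113/2


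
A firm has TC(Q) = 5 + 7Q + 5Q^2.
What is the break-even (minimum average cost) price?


AC(Q) = 5/Q + 7 + 5Q
To minimize: dAC/dQ = -5/Q^2 + 5 = 0
Q^2 = 5/5 = 1
Q* = 1
Min AC = 5/1 + 7 + 5*1
Min AC = 5 + 7 + 5 = 17

17


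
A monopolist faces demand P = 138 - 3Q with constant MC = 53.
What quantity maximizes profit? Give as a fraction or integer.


TR = P*Q = (138 - 3Q)Q = 138Q - 3Q^2
MR = dTR/dQ = 138 - 6Q
Set MR = MC:
138 - 6Q = 53
85 = 6Q
Q* = 85/6 = 85/6

85/6


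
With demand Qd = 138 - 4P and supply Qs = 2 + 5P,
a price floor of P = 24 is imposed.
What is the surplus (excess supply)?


At P = 24:
Qd = 138 - 4*24 = 42
Qs = 2 + 5*24 = 122
Surplus = Qs - Qd = 122 - 42 = 80

80


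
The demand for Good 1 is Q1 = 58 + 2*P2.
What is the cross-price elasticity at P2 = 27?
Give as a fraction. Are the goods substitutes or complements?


dQ1/dP2 = 2
At P2 = 27: Q1 = 58 + 2*27 = 112
Exy = (dQ1/dP2)(P2/Q1) = 2 * 27 / 112 = 27/56
Since Exy > 0, the goods are substitutes.

27/56 (substitutes)


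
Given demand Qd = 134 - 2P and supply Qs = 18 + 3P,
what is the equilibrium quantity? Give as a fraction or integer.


First find equilibrium price:
134 - 2P = 18 + 3P
P* = 116/5 = 116/5
Then substitute into demand:
Q* = 134 - 2 * 116/5 = 438/5

438/5


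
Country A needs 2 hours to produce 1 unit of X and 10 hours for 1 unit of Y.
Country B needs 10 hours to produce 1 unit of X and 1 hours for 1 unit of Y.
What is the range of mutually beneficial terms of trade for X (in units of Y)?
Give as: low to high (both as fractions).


Opportunity cost of X for Country A = hours_X / hours_Y = 2/10 = 1/5 units of Y
Opportunity cost of X for Country B = hours_X / hours_Y = 10/1 = 10 units of Y
Terms of trade must be between the two opportunity costs.
Range: 1/5 to 10

1/5 to 10


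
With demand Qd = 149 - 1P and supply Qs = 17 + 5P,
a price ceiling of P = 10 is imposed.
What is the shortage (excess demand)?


At P = 10:
Qd = 149 - 1*10 = 139
Qs = 17 + 5*10 = 67
Shortage = Qd - Qs = 139 - 67 = 72

72


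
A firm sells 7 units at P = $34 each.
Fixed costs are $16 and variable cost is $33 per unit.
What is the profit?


Total Revenue = P * Q = 34 * 7 = $238
Total Cost = FC + VC*Q = 16 + 33*7 = $247
Profit = TR - TC = 238 - 247 = $-9

$-9


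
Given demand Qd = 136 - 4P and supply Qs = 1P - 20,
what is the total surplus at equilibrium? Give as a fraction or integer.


Find equilibrium: 136 - 4P = 1P - 20
136 + 20 = 5P
P* = 156/5 = 156/5
Q* = 1*156/5 - 20 = 56/5
Inverse demand: P = 34 - Q/4, so P_max = 34
Inverse supply: P = 20 + Q/1, so P_min = 20
CS = (1/2) * 56/5 * (34 - 156/5) = 392/25
PS = (1/2) * 56/5 * (156/5 - 20) = 1568/25
TS = CS + PS = 392/25 + 1568/25 = 392/5

392/5


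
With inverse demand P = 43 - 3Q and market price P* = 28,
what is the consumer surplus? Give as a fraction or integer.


Maximum willingness to pay (at Q=0): P_max = 43
Quantity demanded at P* = 28:
Q* = (43 - 28)/3 = 5
CS = (1/2) * Q* * (P_max - P*)
CS = (1/2) * 5 * (43 - 28)
CS = (1/2) * 5 * 15 = 75/2

75/2


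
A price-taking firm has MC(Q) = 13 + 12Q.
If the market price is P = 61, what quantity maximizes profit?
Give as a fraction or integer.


In perfect competition, profit is maximized where P = MC.
61 = 13 + 12Q
48 = 12Q
Q* = 48/12 = 4

4


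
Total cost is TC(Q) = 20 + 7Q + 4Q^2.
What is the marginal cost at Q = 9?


MC = dTC/dQ = 7 + 2*4*Q
At Q = 9:
MC = 7 + 8*9
MC = 7 + 72 = 79

79


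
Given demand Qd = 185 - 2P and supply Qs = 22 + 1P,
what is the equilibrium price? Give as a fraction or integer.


At equilibrium, Qd = Qs.
185 - 2P = 22 + 1P
185 - 22 = 2P + 1P
163 = 3P
P* = 163/3 = 163/3

163/3


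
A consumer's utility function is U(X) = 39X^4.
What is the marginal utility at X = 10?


MU = dU/dX = 39*4*X^(4-1)
MU = 156*X^3
At X = 10:
MU = 156 * 10^3
MU = 156 * 1000 = 156000

156000


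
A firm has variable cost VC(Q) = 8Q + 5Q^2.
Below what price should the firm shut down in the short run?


AVC(Q) = VC(Q)/Q = 8 + 5Q
AVC is increasing in Q, so minimum AVC is at Q -> 0+.
Min AVC = 8
The firm should shut down if P < 8.

8


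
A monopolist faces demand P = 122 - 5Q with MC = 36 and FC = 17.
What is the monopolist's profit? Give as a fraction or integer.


MR = MC: 122 - 10Q = 36
Q* = 43/5
P* = 122 - 5*43/5 = 79
Profit = (P* - MC)*Q* - FC
= (79 - 36)*43/5 - 17
= 43*43/5 - 17
= 1849/5 - 17 = 1764/5

1764/5


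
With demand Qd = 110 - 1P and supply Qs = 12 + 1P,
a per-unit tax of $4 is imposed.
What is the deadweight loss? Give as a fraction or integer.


Pre-tax equilibrium quantity: Q* = 61
Post-tax equilibrium quantity: Q_tax = 59
Reduction in quantity: Q* - Q_tax = 2
DWL = (1/2) * tax * (Q* - Q_tax)
DWL = (1/2) * 4 * 2 = 4

4


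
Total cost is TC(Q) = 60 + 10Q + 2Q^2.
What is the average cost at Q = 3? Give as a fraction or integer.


TC(3) = 60 + 10*3 + 2*3^2
TC(3) = 60 + 30 + 18 = 108
AC = TC/Q = 108/3 = 36

36


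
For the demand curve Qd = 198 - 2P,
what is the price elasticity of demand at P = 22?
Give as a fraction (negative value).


dQ/dP = -2
At P = 22: Q = 198 - 2*22 = 154
E = (dQ/dP)(P/Q) = (-2)(22/154) = -2/7

-2/7


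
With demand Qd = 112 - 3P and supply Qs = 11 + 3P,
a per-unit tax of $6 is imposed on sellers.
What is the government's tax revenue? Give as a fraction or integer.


With tax on sellers, new supply: Qs' = 11 + 3(P - 6)
= 3P - 7
New equilibrium quantity:
Q_new = 105/2
Tax revenue = tax * Q_new = 6 * 105/2 = 315

315


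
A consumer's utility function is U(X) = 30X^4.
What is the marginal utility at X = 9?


MU = dU/dX = 30*4*X^(4-1)
MU = 120*X^3
At X = 9:
MU = 120 * 9^3
MU = 120 * 729 = 87480

87480


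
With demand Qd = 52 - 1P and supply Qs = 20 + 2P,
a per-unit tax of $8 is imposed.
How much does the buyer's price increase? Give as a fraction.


With a per-unit tax, the buyer's price increase depends on relative slopes.
Supply slope: d = 2, Demand slope: b = 1
Buyer's price increase = d * tax / (b + d)
= 2 * 8 / (1 + 2)
= 16 / 3 = 16/3

16/3


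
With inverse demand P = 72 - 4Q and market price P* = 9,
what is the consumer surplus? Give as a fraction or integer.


Maximum willingness to pay (at Q=0): P_max = 72
Quantity demanded at P* = 9:
Q* = (72 - 9)/4 = 63/4
CS = (1/2) * Q* * (P_max - P*)
CS = (1/2) * 63/4 * (72 - 9)
CS = (1/2) * 63/4 * 63 = 3969/8

3969/8


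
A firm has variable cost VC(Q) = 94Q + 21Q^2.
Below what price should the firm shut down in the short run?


AVC(Q) = VC(Q)/Q = 94 + 21Q
AVC is increasing in Q, so minimum AVC is at Q -> 0+.
Min AVC = 94
The firm should shut down if P < 94.

94


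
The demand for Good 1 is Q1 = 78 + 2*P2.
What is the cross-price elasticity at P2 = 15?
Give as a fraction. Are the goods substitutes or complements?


dQ1/dP2 = 2
At P2 = 15: Q1 = 78 + 2*15 = 108
Exy = (dQ1/dP2)(P2/Q1) = 2 * 15 / 108 = 5/18
Since Exy > 0, the goods are substitutes.

5/18 (substitutes)


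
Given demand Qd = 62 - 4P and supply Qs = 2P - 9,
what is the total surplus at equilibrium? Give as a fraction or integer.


Find equilibrium: 62 - 4P = 2P - 9
62 + 9 = 6P
P* = 71/6 = 71/6
Q* = 2*71/6 - 9 = 44/3
Inverse demand: P = 31/2 - Q/4, so P_max = 31/2
Inverse supply: P = 9/2 + Q/2, so P_min = 9/2
CS = (1/2) * 44/3 * (31/2 - 71/6) = 242/9
PS = (1/2) * 44/3 * (71/6 - 9/2) = 484/9
TS = CS + PS = 242/9 + 484/9 = 242/3

242/3


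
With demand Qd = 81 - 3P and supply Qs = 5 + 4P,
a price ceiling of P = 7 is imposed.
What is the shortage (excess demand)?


At P = 7:
Qd = 81 - 3*7 = 60
Qs = 5 + 4*7 = 33
Shortage = Qd - Qs = 60 - 33 = 27

27


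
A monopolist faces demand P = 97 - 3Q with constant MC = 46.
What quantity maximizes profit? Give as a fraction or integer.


TR = P*Q = (97 - 3Q)Q = 97Q - 3Q^2
MR = dTR/dQ = 97 - 6Q
Set MR = MC:
97 - 6Q = 46
51 = 6Q
Q* = 51/6 = 17/2

17/2


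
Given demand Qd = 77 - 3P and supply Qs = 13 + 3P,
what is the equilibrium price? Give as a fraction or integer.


At equilibrium, Qd = Qs.
77 - 3P = 13 + 3P
77 - 13 = 3P + 3P
64 = 6P
P* = 64/6 = 32/3

32/3


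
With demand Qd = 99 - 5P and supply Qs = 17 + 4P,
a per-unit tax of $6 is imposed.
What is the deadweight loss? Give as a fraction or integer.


Pre-tax equilibrium quantity: Q* = 481/9
Post-tax equilibrium quantity: Q_tax = 361/9
Reduction in quantity: Q* - Q_tax = 40/3
DWL = (1/2) * tax * (Q* - Q_tax)
DWL = (1/2) * 6 * 40/3 = 40

40


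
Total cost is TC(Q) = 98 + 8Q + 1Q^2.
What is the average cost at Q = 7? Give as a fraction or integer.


TC(7) = 98 + 8*7 + 1*7^2
TC(7) = 98 + 56 + 49 = 203
AC = TC/Q = 203/7 = 29

29


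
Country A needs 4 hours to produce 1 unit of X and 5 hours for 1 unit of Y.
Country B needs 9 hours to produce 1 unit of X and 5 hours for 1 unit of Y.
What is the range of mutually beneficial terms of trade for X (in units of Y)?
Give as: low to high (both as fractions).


Opportunity cost of X for Country A = hours_X / hours_Y = 4/5 = 4/5 units of Y
Opportunity cost of X for Country B = hours_X / hours_Y = 9/5 = 9/5 units of Y
Terms of trade must be between the two opportunity costs.
Range: 4/5 to 9/5

4/5 to 9/5


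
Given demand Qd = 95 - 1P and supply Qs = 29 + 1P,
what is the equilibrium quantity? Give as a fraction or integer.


First find equilibrium price:
95 - 1P = 29 + 1P
P* = 66/2 = 33
Then substitute into demand:
Q* = 95 - 1 * 33 = 62

62


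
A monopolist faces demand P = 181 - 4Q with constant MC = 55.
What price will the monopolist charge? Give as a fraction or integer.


MR = 181 - 8Q
Set MR = MC: 181 - 8Q = 55
Q* = 63/4
Substitute into demand:
P* = 181 - 4*63/4 = 118

118


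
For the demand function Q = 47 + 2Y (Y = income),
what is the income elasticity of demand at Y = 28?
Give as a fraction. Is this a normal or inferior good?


dQ/dY = 2
At Y = 28: Q = 47 + 2*28 = 103
Ey = (dQ/dY)(Y/Q) = 2 * 28 / 103 = 56/103
Since Ey > 0, this is a normal good.

56/103 (normal good)


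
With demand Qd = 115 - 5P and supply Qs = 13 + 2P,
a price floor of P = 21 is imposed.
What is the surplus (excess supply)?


At P = 21:
Qd = 115 - 5*21 = 10
Qs = 13 + 2*21 = 55
Surplus = Qs - Qd = 55 - 10 = 45

45


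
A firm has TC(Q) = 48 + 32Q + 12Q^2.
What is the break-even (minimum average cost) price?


AC(Q) = 48/Q + 32 + 12Q
To minimize: dAC/dQ = -48/Q^2 + 12 = 0
Q^2 = 48/12 = 4
Q* = 2
Min AC = 48/2 + 32 + 12*2
Min AC = 24 + 32 + 24 = 80

80


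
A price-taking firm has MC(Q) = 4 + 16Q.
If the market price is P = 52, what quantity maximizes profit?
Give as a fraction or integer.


In perfect competition, profit is maximized where P = MC.
52 = 4 + 16Q
48 = 16Q
Q* = 48/16 = 3

3


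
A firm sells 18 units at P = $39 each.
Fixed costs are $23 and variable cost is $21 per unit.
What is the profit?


Total Revenue = P * Q = 39 * 18 = $702
Total Cost = FC + VC*Q = 23 + 21*18 = $401
Profit = TR - TC = 702 - 401 = $301

$301


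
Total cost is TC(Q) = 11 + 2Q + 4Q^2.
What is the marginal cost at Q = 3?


MC = dTC/dQ = 2 + 2*4*Q
At Q = 3:
MC = 2 + 8*3
MC = 2 + 24 = 26

26


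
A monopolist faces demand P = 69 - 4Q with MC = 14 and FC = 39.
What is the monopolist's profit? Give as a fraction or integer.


MR = MC: 69 - 8Q = 14
Q* = 55/8
P* = 69 - 4*55/8 = 83/2
Profit = (P* - MC)*Q* - FC
= (83/2 - 14)*55/8 - 39
= 55/2*55/8 - 39
= 3025/16 - 39 = 2401/16

2401/16


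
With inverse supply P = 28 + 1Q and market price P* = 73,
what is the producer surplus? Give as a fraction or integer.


Minimum supply price (at Q=0): P_min = 28
Quantity supplied at P* = 73:
Q* = (73 - 28)/1 = 45
PS = (1/2) * Q* * (P* - P_min)
PS = (1/2) * 45 * (73 - 28)
PS = (1/2) * 45 * 45 = 2025/2

2025/2


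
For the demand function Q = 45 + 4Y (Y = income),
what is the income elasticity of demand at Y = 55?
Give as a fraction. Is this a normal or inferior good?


dQ/dY = 4
At Y = 55: Q = 45 + 4*55 = 265
Ey = (dQ/dY)(Y/Q) = 4 * 55 / 265 = 44/53
Since Ey > 0, this is a normal good.

44/53 (normal good)


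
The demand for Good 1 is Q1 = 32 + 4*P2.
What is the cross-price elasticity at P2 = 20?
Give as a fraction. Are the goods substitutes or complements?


dQ1/dP2 = 4
At P2 = 20: Q1 = 32 + 4*20 = 112
Exy = (dQ1/dP2)(P2/Q1) = 4 * 20 / 112 = 5/7
Since Exy > 0, the goods are substitutes.

5/7 (substitutes)


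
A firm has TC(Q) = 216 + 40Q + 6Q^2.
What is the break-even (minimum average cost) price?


AC(Q) = 216/Q + 40 + 6Q
To minimize: dAC/dQ = -216/Q^2 + 6 = 0
Q^2 = 216/6 = 36
Q* = 6
Min AC = 216/6 + 40 + 6*6
Min AC = 36 + 40 + 36 = 112

112


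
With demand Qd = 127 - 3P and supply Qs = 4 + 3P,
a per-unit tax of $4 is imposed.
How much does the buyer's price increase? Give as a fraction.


With a per-unit tax, the buyer's price increase depends on relative slopes.
Supply slope: d = 3, Demand slope: b = 3
Buyer's price increase = d * tax / (b + d)
= 3 * 4 / (3 + 3)
= 12 / 6 = 2

2


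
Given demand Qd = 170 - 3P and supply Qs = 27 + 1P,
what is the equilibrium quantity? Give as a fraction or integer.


First find equilibrium price:
170 - 3P = 27 + 1P
P* = 143/4 = 143/4
Then substitute into demand:
Q* = 170 - 3 * 143/4 = 251/4

251/4


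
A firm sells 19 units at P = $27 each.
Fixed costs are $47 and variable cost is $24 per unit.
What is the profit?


Total Revenue = P * Q = 27 * 19 = $513
Total Cost = FC + VC*Q = 47 + 24*19 = $503
Profit = TR - TC = 513 - 503 = $10

$10


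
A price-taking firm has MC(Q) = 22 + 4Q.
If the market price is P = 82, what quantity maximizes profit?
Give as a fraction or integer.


In perfect competition, profit is maximized where P = MC.
82 = 22 + 4Q
60 = 4Q
Q* = 60/4 = 15

15


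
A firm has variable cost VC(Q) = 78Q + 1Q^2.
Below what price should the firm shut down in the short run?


AVC(Q) = VC(Q)/Q = 78 + 1Q
AVC is increasing in Q, so minimum AVC is at Q -> 0+.
Min AVC = 78
The firm should shut down if P < 78.

78


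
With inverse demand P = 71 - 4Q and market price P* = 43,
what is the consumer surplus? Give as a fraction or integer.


Maximum willingness to pay (at Q=0): P_max = 71
Quantity demanded at P* = 43:
Q* = (71 - 43)/4 = 7
CS = (1/2) * Q* * (P_max - P*)
CS = (1/2) * 7 * (71 - 43)
CS = (1/2) * 7 * 28 = 98

98


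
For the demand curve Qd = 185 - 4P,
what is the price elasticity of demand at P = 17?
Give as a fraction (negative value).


dQ/dP = -4
At P = 17: Q = 185 - 4*17 = 117
E = (dQ/dP)(P/Q) = (-4)(17/117) = -68/117

-68/117


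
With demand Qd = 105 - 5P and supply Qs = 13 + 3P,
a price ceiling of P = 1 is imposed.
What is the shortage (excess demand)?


At P = 1:
Qd = 105 - 5*1 = 100
Qs = 13 + 3*1 = 16
Shortage = Qd - Qs = 100 - 16 = 84

84


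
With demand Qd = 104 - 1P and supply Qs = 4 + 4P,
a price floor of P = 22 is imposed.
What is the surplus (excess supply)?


At P = 22:
Qd = 104 - 1*22 = 82
Qs = 4 + 4*22 = 92
Surplus = Qs - Qd = 92 - 82 = 10

10


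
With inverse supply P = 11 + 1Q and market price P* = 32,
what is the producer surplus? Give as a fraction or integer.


Minimum supply price (at Q=0): P_min = 11
Quantity supplied at P* = 32:
Q* = (32 - 11)/1 = 21
PS = (1/2) * Q* * (P* - P_min)
PS = (1/2) * 21 * (32 - 11)
PS = (1/2) * 21 * 21 = 441/2

441/2


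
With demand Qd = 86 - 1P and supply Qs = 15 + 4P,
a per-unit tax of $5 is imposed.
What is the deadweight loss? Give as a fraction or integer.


Pre-tax equilibrium quantity: Q* = 359/5
Post-tax equilibrium quantity: Q_tax = 339/5
Reduction in quantity: Q* - Q_tax = 4
DWL = (1/2) * tax * (Q* - Q_tax)
DWL = (1/2) * 5 * 4 = 10

10


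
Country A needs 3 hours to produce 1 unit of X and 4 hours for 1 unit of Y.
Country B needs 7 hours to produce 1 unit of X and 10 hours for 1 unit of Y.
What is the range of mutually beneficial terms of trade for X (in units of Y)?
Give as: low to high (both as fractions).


Opportunity cost of X for Country A = hours_X / hours_Y = 3/4 = 3/4 units of Y
Opportunity cost of X for Country B = hours_X / hours_Y = 7/10 = 7/10 units of Y
Terms of trade must be between the two opportunity costs.
Range: 7/10 to 3/4

7/10 to 3/4


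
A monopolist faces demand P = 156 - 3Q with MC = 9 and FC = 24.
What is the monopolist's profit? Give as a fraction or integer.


MR = MC: 156 - 6Q = 9
Q* = 49/2
P* = 156 - 3*49/2 = 165/2
Profit = (P* - MC)*Q* - FC
= (165/2 - 9)*49/2 - 24
= 147/2*49/2 - 24
= 7203/4 - 24 = 7107/4

7107/4


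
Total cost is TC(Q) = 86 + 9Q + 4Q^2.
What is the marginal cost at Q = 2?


MC = dTC/dQ = 9 + 2*4*Q
At Q = 2:
MC = 9 + 8*2
MC = 9 + 16 = 25

25


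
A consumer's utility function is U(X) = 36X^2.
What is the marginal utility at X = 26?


MU = dU/dX = 36*2*X^(2-1)
MU = 72*X^1
At X = 26:
MU = 72 * 26^1
MU = 72 * 26 = 1872

1872


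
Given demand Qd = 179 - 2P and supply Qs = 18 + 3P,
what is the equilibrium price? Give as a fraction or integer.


At equilibrium, Qd = Qs.
179 - 2P = 18 + 3P
179 - 18 = 2P + 3P
161 = 5P
P* = 161/5 = 161/5

161/5


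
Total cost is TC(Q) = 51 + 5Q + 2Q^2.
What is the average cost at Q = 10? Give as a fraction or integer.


TC(10) = 51 + 5*10 + 2*10^2
TC(10) = 51 + 50 + 200 = 301
AC = TC/Q = 301/10 = 301/10

301/10


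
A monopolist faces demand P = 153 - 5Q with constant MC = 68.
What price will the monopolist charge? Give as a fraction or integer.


MR = 153 - 10Q
Set MR = MC: 153 - 10Q = 68
Q* = 17/2
Substitute into demand:
P* = 153 - 5*17/2 = 221/2

221/2


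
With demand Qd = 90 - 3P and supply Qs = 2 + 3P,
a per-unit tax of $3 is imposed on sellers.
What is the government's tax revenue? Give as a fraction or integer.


With tax on sellers, new supply: Qs' = 2 + 3(P - 3)
= 3P - 7
New equilibrium quantity:
Q_new = 83/2
Tax revenue = tax * Q_new = 3 * 83/2 = 249/2

249/2


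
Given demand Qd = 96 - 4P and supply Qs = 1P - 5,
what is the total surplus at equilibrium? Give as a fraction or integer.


Find equilibrium: 96 - 4P = 1P - 5
96 + 5 = 5P
P* = 101/5 = 101/5
Q* = 1*101/5 - 5 = 76/5
Inverse demand: P = 24 - Q/4, so P_max = 24
Inverse supply: P = 5 + Q/1, so P_min = 5
CS = (1/2) * 76/5 * (24 - 101/5) = 722/25
PS = (1/2) * 76/5 * (101/5 - 5) = 2888/25
TS = CS + PS = 722/25 + 2888/25 = 722/5

722/5


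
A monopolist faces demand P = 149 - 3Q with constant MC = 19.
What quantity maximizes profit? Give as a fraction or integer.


TR = P*Q = (149 - 3Q)Q = 149Q - 3Q^2
MR = dTR/dQ = 149 - 6Q
Set MR = MC:
149 - 6Q = 19
130 = 6Q
Q* = 130/6 = 65/3

65/3


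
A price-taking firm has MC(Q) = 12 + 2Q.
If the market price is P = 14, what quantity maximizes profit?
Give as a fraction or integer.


In perfect competition, profit is maximized where P = MC.
14 = 12 + 2Q
2 = 2Q
Q* = 2/2 = 1

1


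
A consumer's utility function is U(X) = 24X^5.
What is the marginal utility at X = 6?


MU = dU/dX = 24*5*X^(5-1)
MU = 120*X^4
At X = 6:
MU = 120 * 6^4
MU = 120 * 1296 = 155520

155520


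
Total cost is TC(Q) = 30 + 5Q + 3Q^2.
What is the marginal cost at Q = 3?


MC = dTC/dQ = 5 + 2*3*Q
At Q = 3:
MC = 5 + 6*3
MC = 5 + 18 = 23

23


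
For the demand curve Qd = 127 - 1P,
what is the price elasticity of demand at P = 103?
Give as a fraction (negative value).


dQ/dP = -1
At P = 103: Q = 127 - 1*103 = 24
E = (dQ/dP)(P/Q) = (-1)(103/24) = -103/24

-103/24


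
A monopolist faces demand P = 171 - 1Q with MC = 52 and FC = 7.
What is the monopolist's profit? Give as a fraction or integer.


MR = MC: 171 - 2Q = 52
Q* = 119/2
P* = 171 - 1*119/2 = 223/2
Profit = (P* - MC)*Q* - FC
= (223/2 - 52)*119/2 - 7
= 119/2*119/2 - 7
= 14161/4 - 7 = 14133/4

14133/4


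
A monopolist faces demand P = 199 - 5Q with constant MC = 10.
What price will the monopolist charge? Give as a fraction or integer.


MR = 199 - 10Q
Set MR = MC: 199 - 10Q = 10
Q* = 189/10
Substitute into demand:
P* = 199 - 5*189/10 = 209/2

209/2


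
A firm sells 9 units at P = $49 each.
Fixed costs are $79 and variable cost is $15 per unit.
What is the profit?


Total Revenue = P * Q = 49 * 9 = $441
Total Cost = FC + VC*Q = 79 + 15*9 = $214
Profit = TR - TC = 441 - 214 = $227

$227


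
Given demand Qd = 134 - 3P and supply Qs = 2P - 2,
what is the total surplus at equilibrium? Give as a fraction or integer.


Find equilibrium: 134 - 3P = 2P - 2
134 + 2 = 5P
P* = 136/5 = 136/5
Q* = 2*136/5 - 2 = 262/5
Inverse demand: P = 134/3 - Q/3, so P_max = 134/3
Inverse supply: P = 1 + Q/2, so P_min = 1
CS = (1/2) * 262/5 * (134/3 - 136/5) = 34322/75
PS = (1/2) * 262/5 * (136/5 - 1) = 17161/25
TS = CS + PS = 34322/75 + 17161/25 = 17161/15

17161/15
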